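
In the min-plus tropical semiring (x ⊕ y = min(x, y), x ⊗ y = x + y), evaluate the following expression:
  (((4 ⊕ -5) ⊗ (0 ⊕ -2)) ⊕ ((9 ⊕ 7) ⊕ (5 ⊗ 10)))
(((4 ⊕ -5) ⊗ (0 ⊕ -2)) ⊕ ((9 ⊕ 7) ⊕ (5 ⊗ 10))) = -7

Expand innermost to outermost. Recall ⊕ takes the minimum of its arguments and ⊗ takes their sum. Working out the expression (((4 ⊕ -5) ⊗ (0 ⊕ -2)) ⊕ ((9 ⊕ 7) ⊕ (5 ⊗ 10))) gives -7.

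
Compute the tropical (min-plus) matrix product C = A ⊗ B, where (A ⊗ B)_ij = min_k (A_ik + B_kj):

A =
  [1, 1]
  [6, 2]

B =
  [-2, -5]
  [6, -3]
A ⊗ B =
  [-1, -4]
  [4, -1]

Apply the min-plus product entry-by-entry:
  C[0][0] = min over k of (A[0][0] + B[0][0] = 1 + -2 = -1, A[0][1] + B[1][0] = 1 + 6 = 7) = -1 (attained at k = 0)
  C[0][1] = min over k of (A[0][0] + B[0][1] = 1 + -5 = -4, A[0][1] + B[1][1] = 1 + -3 = -2) = -4 (attained at k = 0)
  C[1][0] = min over k of (A[1][0] + B[0][0] = 6 + -2 = 4, A[1][1] + B[1][0] = 2 + 6 = 8) = 4 (attained at k = 0)
  C[1][1] = min over k of (A[1][0] + B[0][1] = 6 + -5 = 1, A[1][1] + B[1][1] = 2 + -3 = -1) = -1 (attained at k = 1)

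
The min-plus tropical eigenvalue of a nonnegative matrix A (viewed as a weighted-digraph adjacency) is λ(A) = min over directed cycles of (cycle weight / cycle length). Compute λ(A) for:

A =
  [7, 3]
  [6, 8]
λ(A) = 9/2

Enumerate directed cycles and compute their means (weight / length). Sample:
  cycle 0 → 0: weight = 7, length = 1, mean = 7/1 ≈ 7.000
  cycle 1 → 1: weight = 8, length = 1, mean = 8/1 ≈ 8.000
  cycle 0 → 1 → 0: weight = 9, length = 2, mean = 9/2 ≈ 4.500
  cycle 1 → 0 → 1: weight = 9, length = 2, mean = 9/2 ≈ 4.500
Minimum mean = 4.500, attained e.g. along the cycle 0 → 1 → 0 with weight 9 and length 2. So λ(A) = 9/2 = 9/2.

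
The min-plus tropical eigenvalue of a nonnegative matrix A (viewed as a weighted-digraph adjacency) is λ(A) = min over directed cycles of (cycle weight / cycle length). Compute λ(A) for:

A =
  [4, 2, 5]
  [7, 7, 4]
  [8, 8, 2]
λ(A) = 2

Enumerate directed cycles and compute their means (weight / length). Sample:
  cycle 0 → 0: weight = 4, length = 1, mean = 4/1 ≈ 4.000
  cycle 1 → 1: weight = 7, length = 1, mean = 7/1 ≈ 7.000
  cycle 2 → 2: weight = 2, length = 1, mean = 2/1 ≈ 2.000
  cycle 0 → 1 → 0: weight = 9, length = 2, mean = 9/2 ≈ 4.500
  cycle 0 → 2 → 0: weight = 13, length = 2, mean = 13/2 ≈ 6.500
  cycle 1 → 0 → 1: weight = 9, length = 2, mean = 9/2 ≈ 4.500
Minimum mean = 2.000, attained e.g. along the cycle 2 → 2 with weight 2 and length 1. So λ(A) = 2/1 = 2.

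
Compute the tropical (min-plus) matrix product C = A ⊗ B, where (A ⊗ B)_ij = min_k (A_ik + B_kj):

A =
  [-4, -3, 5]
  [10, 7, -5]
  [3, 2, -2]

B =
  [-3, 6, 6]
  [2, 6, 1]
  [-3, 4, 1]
A ⊗ B =
  [-7, 2, -2]
  [-8, -1, -4]
  [-5, 2, -1]

Apply the min-plus product entry-by-entry:
  C[0][0] = min over k of (A[0][0] + B[0][0] = -4 + -3 = -7, A[0][1] + B[1][0] = -3 + 2 = -1, A[0][2] + B[2][0] = 5 + -3 = 2) = -7 (attained at k = 0)
  C[0][1] = min over k of (A[0][0] + B[0][1] = -4 + 6 = 2, A[0][1] + B[1][1] = -3 + 6 = 3, A[0][2] + B[2][1] = 5 + 4 = 9) = 2 (attained at k = 0)
  C[0][2] = min over k of (A[0][0] + B[0][2] = -4 + 6 = 2, A[0][1] + B[1][2] = -3 + 1 = -2, A[0][2] + B[2][2] = 5 + 1 = 6) = -2 (attained at k = 1)
  C[1][0] = min over k of (A[1][0] + B[0][0] = 10 + -3 = 7, A[1][1] + B[1][0] = 7 + 2 = 9, A[1][2] + B[2][0] = -5 + -3 = -8) = -8 (attained at k = 2)
  C[1][1] = min over k of (A[1][0] + B[0][1] = 10 + 6 = 16, A[1][1] + B[1][1] = 7 + 6 = 13, A[1][2] + B[2][1] = -5 + 4 = -1) = -1 (attained at k = 2)
  C[1][2] = min over k of (A[1][0] + B[0][2] = 10 + 6 = 16, A[1][1] + B[1][2] = 7 + 1 = 8, A[1][2] + B[2][2] = -5 + 1 = -4) = -4 (attained at k = 2)
  C[2][0] = min over k of (A[2][0] + B[0][0] = 3 + -3 = 0, A[2][1] + B[1][0] = 2 + 2 = 4, A[2][2] + B[2][0] = -2 + -3 = -5) = -5 (attained at k = 2)
  C[2][1] = min over k of (A[2][0] + B[0][1] = 3 + 6 = 9, A[2][1] + B[1][1] = 2 + 6 = 8, A[2][2] + B[2][1] = -2 + 4 = 2) = 2 (attained at k = 2)
  C[2][2] = min over k of (A[2][0] + B[0][2] = 3 + 6 = 9, A[2][1] + B[1][2] = 2 + 1 = 3, A[2][2] + B[2][2] = -2 + 1 = -1) = -1 (attained at k = 2)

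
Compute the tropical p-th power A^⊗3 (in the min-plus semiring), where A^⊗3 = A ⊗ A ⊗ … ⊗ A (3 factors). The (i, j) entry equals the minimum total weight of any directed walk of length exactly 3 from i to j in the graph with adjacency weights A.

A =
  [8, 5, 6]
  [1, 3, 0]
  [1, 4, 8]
A^⊗3 =
  [6, 9, 8]
  [4, 6, 4]
  [5, 8, 6]

Each entry (A^⊗3)_ij equals the minimum over all length-3 walks i = v_0 → v_1 → … → v_3 = j of Σ_t A[v_t][v_{t+1}]. For example, for (i, j) = (0, 2) we minimise over 9 possible intermediate vertex sequences; the minimum is 8, attained along the walk 0 → 1 → 1 → 2.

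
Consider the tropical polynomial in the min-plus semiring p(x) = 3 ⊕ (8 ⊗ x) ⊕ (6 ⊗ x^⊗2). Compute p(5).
p(5) = 3

A tropical monomial a ⊗ x^⊗i evaluates to a + i · x. Evaluating each term at x = 5:
  Term 0 contributes 3 + 0 · 5 = 3
  Term 1 contributes 8 + 1 · 5 = 13
  Term 2 contributes 6 + 2 · 5 = 16
p(5) = ⊕ of these = min[3, 13, 16] = 3.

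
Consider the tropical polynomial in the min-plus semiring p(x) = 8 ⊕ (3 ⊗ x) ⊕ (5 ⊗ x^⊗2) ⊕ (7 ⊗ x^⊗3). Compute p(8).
p(8) = 8

A tropical monomial a ⊗ x^⊗i evaluates to a + i · x. Evaluating each term at x = 8:
  Term 0 contributes 8 + 0 · 8 = 8
  Term 1 contributes 3 + 1 · 8 = 11
  Term 2 contributes 5 + 2 · 8 = 21
  Term 3 contributes 7 + 3 · 8 = 31
p(8) = ⊕ of these = min[8, 11, 21, 31] = 8.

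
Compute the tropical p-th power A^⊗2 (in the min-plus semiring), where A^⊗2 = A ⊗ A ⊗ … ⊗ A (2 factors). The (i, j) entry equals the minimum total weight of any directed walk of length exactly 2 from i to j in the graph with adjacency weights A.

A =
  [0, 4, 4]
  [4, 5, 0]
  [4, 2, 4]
A^⊗2 =
  [0, 4, 4]
  [4, 2, 4]
  [4, 6, 2]

Each entry (A^⊗2)_ij equals the minimum over all length-2 walks i = v_0 → v_1 → … → v_2 = j of Σ_t A[v_t][v_{t+1}]. For example, for (i, j) = (0, 2) we minimise over 3 possible intermediate vertex sequences; the minimum is 4, attained along the walk 0 → 0 → 2.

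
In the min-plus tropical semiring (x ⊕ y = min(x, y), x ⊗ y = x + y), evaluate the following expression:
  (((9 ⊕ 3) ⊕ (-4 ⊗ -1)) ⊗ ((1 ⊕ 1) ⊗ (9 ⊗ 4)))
(((9 ⊕ 3) ⊕ (-4 ⊗ -1)) ⊗ ((1 ⊕ 1) ⊗ (9 ⊗ 4))) = 9

Expand innermost to outermost. Recall ⊕ takes the minimum of its arguments and ⊗ takes their sum. Working out the expression (((9 ⊕ 3) ⊕ (-4 ⊗ -1)) ⊗ ((1 ⊕ 1) ⊗ (9 ⊗ 4))) gives 9.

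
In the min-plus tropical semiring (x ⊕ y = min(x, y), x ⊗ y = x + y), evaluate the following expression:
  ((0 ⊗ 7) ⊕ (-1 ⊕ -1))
((0 ⊗ 7) ⊕ (-1 ⊕ -1)) = -1

Expand innermost to outermost. Recall ⊕ takes the minimum of its arguments and ⊗ takes their sum. Working out the expression ((0 ⊗ 7) ⊕ (-1 ⊕ -1)) gives -1.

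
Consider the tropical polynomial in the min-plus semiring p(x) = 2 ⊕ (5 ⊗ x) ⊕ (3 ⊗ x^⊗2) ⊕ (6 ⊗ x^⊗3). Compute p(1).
p(1) = 2

A tropical monomial a ⊗ x^⊗i evaluates to a + i · x. Evaluating each term at x = 1:
  Term 0 contributes 2 + 0 · 1 = 2
  Term 1 contributes 5 + 1 · 1 = 6
  Term 2 contributes 3 + 2 · 1 = 5
  Term 3 contributes 6 + 3 · 1 = 9
p(1) = ⊕ of these = min[2, 6, 5, 9] = 2.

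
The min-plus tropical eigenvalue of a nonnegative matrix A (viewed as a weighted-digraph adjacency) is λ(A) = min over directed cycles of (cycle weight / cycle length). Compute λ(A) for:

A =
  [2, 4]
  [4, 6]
λ(A) = 2

Enumerate directed cycles and compute their means (weight / length). Sample:
  cycle 0 → 0: weight = 2, length = 1, mean = 2/1 ≈ 2.000
  cycle 1 → 1: weight = 6, length = 1, mean = 6/1 ≈ 6.000
  cycle 0 → 1 → 0: weight = 8, length = 2, mean = 8/2 ≈ 4.000
  cycle 1 → 0 → 1: weight = 8, length = 2, mean = 8/2 ≈ 4.000
Minimum mean = 2.000, attained e.g. along the cycle 0 → 0 with weight 2 and length 1. So λ(A) = 2/1 = 2.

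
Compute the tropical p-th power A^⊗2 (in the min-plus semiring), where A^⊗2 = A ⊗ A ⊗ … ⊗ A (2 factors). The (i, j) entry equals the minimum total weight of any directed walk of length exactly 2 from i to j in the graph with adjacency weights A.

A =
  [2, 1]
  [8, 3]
A^⊗2 =
  [4, 3]
  [10, 6]

Each entry (A^⊗2)_ij equals the minimum over all length-2 walks i = v_0 → v_1 → … → v_2 = j of Σ_t A[v_t][v_{t+1}]. For example, for (i, j) = (0, 1) we minimise over 2 possible intermediate vertex sequences; the minimum is 3, attained along the walk 0 → 0 → 1.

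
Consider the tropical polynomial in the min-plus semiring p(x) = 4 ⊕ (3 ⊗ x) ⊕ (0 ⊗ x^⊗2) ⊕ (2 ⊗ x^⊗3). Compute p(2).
p(2) = 4

A tropical monomial a ⊗ x^⊗i evaluates to a + i · x. Evaluating each term at x = 2:
  Term 0 contributes 4 + 0 · 2 = 4
  Term 1 contributes 3 + 1 · 2 = 5
  Term 2 contributes 0 + 2 · 2 = 4
  Term 3 contributes 2 + 3 · 2 = 8
p(2) = ⊕ of these = min[4, 5, 4, 8] = 4.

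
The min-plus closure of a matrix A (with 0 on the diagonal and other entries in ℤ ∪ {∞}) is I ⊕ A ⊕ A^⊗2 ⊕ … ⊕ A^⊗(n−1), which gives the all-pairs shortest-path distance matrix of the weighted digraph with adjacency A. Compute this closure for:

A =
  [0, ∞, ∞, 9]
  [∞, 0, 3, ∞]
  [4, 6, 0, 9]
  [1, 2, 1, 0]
Closure =
  [0, 11, 10, 9]
  [7, 0, 3, 12]
  [4, 6, 0, 9]
  [1, 2, 1, 0]

This is the Floyd-Warshall all-pairs shortest-path computation. For each intermediate vertex k = 0, 1, …, 3, update dist[i][j] ← min(dist[i][j], dist[i][k] + dist[k][j]). The final matrix gives, for each (i, j), the minimum total weight of any directed path from i to j (possibly empty when i = j).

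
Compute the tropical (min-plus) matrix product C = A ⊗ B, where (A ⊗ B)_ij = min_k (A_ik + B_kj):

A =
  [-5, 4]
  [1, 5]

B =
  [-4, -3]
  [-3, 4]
A ⊗ B =
  [-9, -8]
  [-3, -2]

Apply the min-plus product entry-by-entry:
  C[0][0] = min over k of (A[0][0] + B[0][0] = -5 + -4 = -9, A[0][1] + B[1][0] = 4 + -3 = 1) = -9 (attained at k = 0)
  C[0][1] = min over k of (A[0][0] + B[0][1] = -5 + -3 = -8, A[0][1] + B[1][1] = 4 + 4 = 8) = -8 (attained at k = 0)
  C[1][0] = min over k of (A[1][0] + B[0][0] = 1 + -4 = -3, A[1][1] + B[1][0] = 5 + -3 = 2) = -3 (attained at k = 0)
  C[1][1] = min over k of (A[1][0] + B[0][1] = 1 + -3 = -2, A[1][1] + B[1][1] = 5 + 4 = 9) = -2 (attained at k = 0)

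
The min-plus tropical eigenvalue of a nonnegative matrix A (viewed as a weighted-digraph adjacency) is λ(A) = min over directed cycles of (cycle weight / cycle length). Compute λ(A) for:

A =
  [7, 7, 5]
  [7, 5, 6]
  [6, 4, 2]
λ(A) = 2

Enumerate directed cycles and compute their means (weight / length). Sample:
  cycle 0 → 0: weight = 7, length = 1, mean = 7/1 ≈ 7.000
  cycle 1 → 1: weight = 5, length = 1, mean = 5/1 ≈ 5.000
  cycle 2 → 2: weight = 2, length = 1, mean = 2/1 ≈ 2.000
  cycle 0 → 1 → 0: weight = 14, length = 2, mean = 14/2 ≈ 7.000
  cycle 0 → 2 → 0: weight = 11, length = 2, mean = 11/2 ≈ 5.500
  cycle 1 → 0 → 1: weight = 14, length = 2, mean = 14/2 ≈ 7.000
Minimum mean = 2.000, attained e.g. along the cycle 2 → 2 with weight 2 and length 1. So λ(A) = 2/1 = 2.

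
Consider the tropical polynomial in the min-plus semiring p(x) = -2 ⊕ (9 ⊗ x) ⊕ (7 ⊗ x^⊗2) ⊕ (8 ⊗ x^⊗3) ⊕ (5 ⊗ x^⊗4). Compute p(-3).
p(-3) = -7

A tropical monomial a ⊗ x^⊗i evaluates to a + i · x. Evaluating each term at x = -3:
  Term 0 contributes -2 + 0 · -3 = -2
  Term 1 contributes 9 + 1 · -3 = 6
  Term 2 contributes 7 + 2 · -3 = 1
  Term 3 contributes 8 + 3 · -3 = -1
  Term 4 contributes 5 + 4 · -3 = -7
p(-3) = ⊕ of these = min[-2, 6, 1, -1, -7] = -7.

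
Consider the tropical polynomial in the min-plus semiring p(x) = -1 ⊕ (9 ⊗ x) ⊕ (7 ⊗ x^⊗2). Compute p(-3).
p(-3) = -1

A tropical monomial a ⊗ x^⊗i evaluates to a + i · x. Evaluating each term at x = -3:
  Term 0 contributes -1 + 0 · -3 = -1
  Term 1 contributes 9 + 1 · -3 = 6
  Term 2 contributes 7 + 2 · -3 = 1
p(-3) = ⊕ of these = min[-1, 6, 1] = -1.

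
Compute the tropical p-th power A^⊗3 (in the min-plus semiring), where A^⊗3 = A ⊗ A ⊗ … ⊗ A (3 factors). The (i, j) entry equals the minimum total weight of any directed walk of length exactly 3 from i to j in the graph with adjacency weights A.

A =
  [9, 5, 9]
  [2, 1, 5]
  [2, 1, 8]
A^⊗3 =
  [8, 7, 11]
  [4, 3, 7]
  [4, 3, 7]

Each entry (A^⊗3)_ij equals the minimum over all length-3 walks i = v_0 → v_1 → … → v_3 = j of Σ_t A[v_t][v_{t+1}]. For example, for (i, j) = (0, 2) we minimise over 9 possible intermediate vertex sequences; the minimum is 11, attained along the walk 0 → 1 → 1 → 2.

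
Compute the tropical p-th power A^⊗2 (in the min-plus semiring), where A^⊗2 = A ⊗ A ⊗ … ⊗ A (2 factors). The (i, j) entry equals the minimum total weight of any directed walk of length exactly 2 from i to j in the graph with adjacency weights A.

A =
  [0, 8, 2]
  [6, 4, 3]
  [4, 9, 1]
A^⊗2 =
  [0, 8, 2]
  [6, 8, 4]
  [4, 10, 2]

Each entry (A^⊗2)_ij equals the minimum over all length-2 walks i = v_0 → v_1 → … → v_2 = j of Σ_t A[v_t][v_{t+1}]. For example, for (i, j) = (0, 2) we minimise over 3 possible intermediate vertex sequences; the minimum is 2, attained along the walk 0 → 0 → 2.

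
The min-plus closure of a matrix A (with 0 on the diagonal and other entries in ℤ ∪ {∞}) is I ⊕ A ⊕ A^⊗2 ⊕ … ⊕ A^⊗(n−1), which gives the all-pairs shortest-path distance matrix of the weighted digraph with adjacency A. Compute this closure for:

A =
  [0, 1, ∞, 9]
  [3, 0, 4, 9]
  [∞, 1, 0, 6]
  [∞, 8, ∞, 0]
Closure =
  [0, 1, 5, 9]
  [3, 0, 4, 9]
  [4, 1, 0, 6]
  [11, 8, 12, 0]

This is the Floyd-Warshall all-pairs shortest-path computation. For each intermediate vertex k = 0, 1, …, 3, update dist[i][j] ← min(dist[i][j], dist[i][k] + dist[k][j]). The final matrix gives, for each (i, j), the minimum total weight of any directed path from i to j (possibly empty when i = j).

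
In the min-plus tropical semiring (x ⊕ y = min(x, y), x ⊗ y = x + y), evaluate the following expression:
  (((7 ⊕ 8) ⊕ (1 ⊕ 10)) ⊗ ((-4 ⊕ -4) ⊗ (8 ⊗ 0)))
(((7 ⊕ 8) ⊕ (1 ⊕ 10)) ⊗ ((-4 ⊕ -4) ⊗ (8 ⊗ 0))) = 5

Expand innermost to outermost. Recall ⊕ takes the minimum of its arguments and ⊗ takes their sum. Working out the expression (((7 ⊕ 8) ⊕ (1 ⊕ 10)) ⊗ ((-4 ⊕ -4) ⊗ (8 ⊗ 0))) gives 5.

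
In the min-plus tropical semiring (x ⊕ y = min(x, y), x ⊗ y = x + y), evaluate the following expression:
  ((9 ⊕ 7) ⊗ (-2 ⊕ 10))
((9 ⊕ 7) ⊗ (-2 ⊕ 10)) = 5

Expand innermost to outermost. Recall ⊕ takes the minimum of its arguments and ⊗ takes their sum. Working out the expression ((9 ⊕ 7) ⊗ (-2 ⊕ 10)) gives 5.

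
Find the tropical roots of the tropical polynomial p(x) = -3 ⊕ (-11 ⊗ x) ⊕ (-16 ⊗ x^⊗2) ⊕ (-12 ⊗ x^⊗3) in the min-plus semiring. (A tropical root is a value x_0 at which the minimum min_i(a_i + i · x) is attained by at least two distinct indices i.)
Roots: {-4, 5, 8}

Each tropical root is a break point of the lower envelope of the lines y = a_i + i · x (there are 4 lines, with slopes 0, 1, ..., 3). Only the lines that attain the minimum somewhere contribute to roots; other lines are dominated. Here the surviving (envelope) indices are i = 3, i = 2, i = 1, i = 0.
Intersections between consecutive envelope lines give the roots: for adjacent envelope indices i < j the intersection is x = (a_i − a_j) / (j − i). Reading off the sorted break points: {-4, 5, 8}.
Verification: at each break x_0, at least two indices attain the minimum of min_i(a_i + i · x_0).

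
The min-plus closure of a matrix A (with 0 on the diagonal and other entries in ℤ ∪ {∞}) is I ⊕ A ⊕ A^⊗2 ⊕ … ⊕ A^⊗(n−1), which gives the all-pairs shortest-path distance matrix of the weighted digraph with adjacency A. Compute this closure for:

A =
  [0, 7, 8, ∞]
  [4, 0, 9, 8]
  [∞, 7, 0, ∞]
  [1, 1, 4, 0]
Closure =
  [0, 7, 8, 15]
  [4, 0, 9, 8]
  [11, 7, 0, 15]
  [1, 1, 4, 0]

This is the Floyd-Warshall all-pairs shortest-path computation. For each intermediate vertex k = 0, 1, …, 3, update dist[i][j] ← min(dist[i][j], dist[i][k] + dist[k][j]). The final matrix gives, for each (i, j), the minimum total weight of any directed path from i to j (possibly empty when i = j).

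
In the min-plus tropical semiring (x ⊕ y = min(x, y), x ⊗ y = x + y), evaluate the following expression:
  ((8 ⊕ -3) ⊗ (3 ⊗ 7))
((8 ⊕ -3) ⊗ (3 ⊗ 7)) = 7

Expand innermost to outermost. Recall ⊕ takes the minimum of its arguments and ⊗ takes their sum. Working out the expression ((8 ⊕ -3) ⊗ (3 ⊗ 7)) gives 7.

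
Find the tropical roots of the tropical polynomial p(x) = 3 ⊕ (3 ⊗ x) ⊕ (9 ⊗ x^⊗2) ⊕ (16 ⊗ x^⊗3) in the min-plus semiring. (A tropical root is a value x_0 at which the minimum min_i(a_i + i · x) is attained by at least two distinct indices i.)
Roots: {-7, -6, 0}

Each tropical root is a break point of the lower envelope of the lines y = a_i + i · x (there are 4 lines, with slopes 0, 1, ..., 3). Only the lines that attain the minimum somewhere contribute to roots; other lines are dominated. Here the surviving (envelope) indices are i = 3, i = 2, i = 1, i = 0.
Intersections between consecutive envelope lines give the roots: for adjacent envelope indices i < j the intersection is x = (a_i − a_j) / (j − i). Reading off the sorted break points: {-7, -6, 0}.
Verification: at each break x_0, at least two indices attain the minimum of min_i(a_i + i · x_0).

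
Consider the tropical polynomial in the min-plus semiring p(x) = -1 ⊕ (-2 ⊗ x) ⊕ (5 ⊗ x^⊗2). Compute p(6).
p(6) = -1

A tropical monomial a ⊗ x^⊗i evaluates to a + i · x. Evaluating each term at x = 6:
  Term 0 contributes -1 + 0 · 6 = -1
  Term 1 contributes -2 + 1 · 6 = 4
  Term 2 contributes 5 + 2 · 6 = 17
p(6) = ⊕ of these = min[-1, 4, 17] = -1.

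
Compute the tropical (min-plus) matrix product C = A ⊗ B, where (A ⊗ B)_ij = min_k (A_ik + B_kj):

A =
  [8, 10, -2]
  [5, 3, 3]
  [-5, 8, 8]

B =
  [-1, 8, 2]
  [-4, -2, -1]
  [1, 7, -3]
A ⊗ B =
  [-1, 5, -5]
  [-1, 1, 0]
  [-6, 3, -3]

Apply the min-plus product entry-by-entry:
  C[0][0] = min over k of (A[0][0] + B[0][0] = 8 + -1 = 7, A[0][1] + B[1][0] = 10 + -4 = 6, A[0][2] + B[2][0] = -2 + 1 = -1) = -1 (attained at k = 2)
  C[0][1] = min over k of (A[0][0] + B[0][1] = 8 + 8 = 16, A[0][1] + B[1][1] = 10 + -2 = 8, A[0][2] + B[2][1] = -2 + 7 = 5) = 5 (attained at k = 2)
  C[0][2] = min over k of (A[0][0] + B[0][2] = 8 + 2 = 10, A[0][1] + B[1][2] = 10 + -1 = 9, A[0][2] + B[2][2] = -2 + -3 = -5) = -5 (attained at k = 2)
  C[1][0] = min over k of (A[1][0] + B[0][0] = 5 + -1 = 4, A[1][1] + B[1][0] = 3 + -4 = -1, A[1][2] + B[2][0] = 3 + 1 = 4) = -1 (attained at k = 1)
  C[1][1] = min over k of (A[1][0] + B[0][1] = 5 + 8 = 13, A[1][1] + B[1][1] = 3 + -2 = 1, A[1][2] + B[2][1] = 3 + 7 = 10) = 1 (attained at k = 1)
  C[1][2] = min over k of (A[1][0] + B[0][2] = 5 + 2 = 7, A[1][1] + B[1][2] = 3 + -1 = 2, A[1][2] + B[2][2] = 3 + -3 = 0) = 0 (attained at k = 2)
  C[2][0] = min over k of (A[2][0] + B[0][0] = -5 + -1 = -6, A[2][1] + B[1][0] = 8 + -4 = 4, A[2][2] + B[2][0] = 8 + 1 = 9) = -6 (attained at k = 0)
  C[2][1] = min over k of (A[2][0] + B[0][1] = -5 + 8 = 3, A[2][1] + B[1][1] = 8 + -2 = 6, A[2][2] + B[2][1] = 8 + 7 = 15) = 3 (attained at k = 0)
  C[2][2] = min over k of (A[2][0] + B[0][2] = -5 + 2 = -3, A[2][1] + B[1][2] = 8 + -1 = 7, A[2][2] + B[2][2] = 8 + -3 = 5) = -3 (attained at k = 0)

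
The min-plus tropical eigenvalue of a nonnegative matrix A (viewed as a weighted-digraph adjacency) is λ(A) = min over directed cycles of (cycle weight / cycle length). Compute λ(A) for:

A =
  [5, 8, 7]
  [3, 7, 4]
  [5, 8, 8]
λ(A) = 5

Enumerate directed cycles and compute their means (weight / length). Sample:
  cycle 0 → 0: weight = 5, length = 1, mean = 5/1 ≈ 5.000
  cycle 1 → 1: weight = 7, length = 1, mean = 7/1 ≈ 7.000
  cycle 2 → 2: weight = 8, length = 1, mean = 8/1 ≈ 8.000
  cycle 0 → 1 → 0: weight = 11, length = 2, mean = 11/2 ≈ 5.500
  cycle 0 → 2 → 0: weight = 12, length = 2, mean = 12/2 ≈ 6.000
  cycle 1 → 0 → 1: weight = 11, length = 2, mean = 11/2 ≈ 5.500
Minimum mean = 5.000, attained e.g. along the cycle 0 → 0 with weight 5 and length 1. So λ(A) = 5/1 = 5.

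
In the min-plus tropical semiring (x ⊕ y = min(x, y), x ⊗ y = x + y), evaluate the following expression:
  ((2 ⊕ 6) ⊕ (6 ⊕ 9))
((2 ⊕ 6) ⊕ (6 ⊕ 9)) = 2

Expand innermost to outermost. Recall ⊕ takes the minimum of its arguments and ⊗ takes their sum. Working out the expression ((2 ⊕ 6) ⊕ (6 ⊕ 9)) gives 2.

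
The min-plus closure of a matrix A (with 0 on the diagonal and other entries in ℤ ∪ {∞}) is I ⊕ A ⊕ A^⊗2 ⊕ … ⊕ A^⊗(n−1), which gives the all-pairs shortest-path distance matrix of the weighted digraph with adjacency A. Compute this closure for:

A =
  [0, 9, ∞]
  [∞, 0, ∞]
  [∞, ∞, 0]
Closure =
  [0, 9, ∞]
  [∞, 0, ∞]
  [∞, ∞, 0]

This is the Floyd-Warshall all-pairs shortest-path computation. For each intermediate vertex k = 0, 1, …, 2, update dist[i][j] ← min(dist[i][j], dist[i][k] + dist[k][j]). The final matrix gives, for each (i, j), the minimum total weight of any directed path from i to j (possibly empty when i = j).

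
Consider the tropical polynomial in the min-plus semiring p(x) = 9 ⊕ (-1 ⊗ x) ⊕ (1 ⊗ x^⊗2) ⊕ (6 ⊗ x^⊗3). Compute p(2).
p(2) = 1

A tropical monomial a ⊗ x^⊗i evaluates to a + i · x. Evaluating each term at x = 2:
  Term 0 contributes 9 + 0 · 2 = 9
  Term 1 contributes -1 + 1 · 2 = 1
  Term 2 contributes 1 + 2 · 2 = 5
  Term 3 contributes 6 + 3 · 2 = 12
p(2) = ⊕ of these = min[9, 1, 5, 12] = 1.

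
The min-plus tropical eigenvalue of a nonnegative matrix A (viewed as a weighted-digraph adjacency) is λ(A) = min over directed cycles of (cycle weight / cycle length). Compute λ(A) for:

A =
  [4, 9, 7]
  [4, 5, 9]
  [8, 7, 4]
λ(A) = 4

Enumerate directed cycles and compute their means (weight / length). Sample:
  cycle 0 → 0: weight = 4, length = 1, mean = 4/1 ≈ 4.000
  cycle 1 → 1: weight = 5, length = 1, mean = 5/1 ≈ 5.000
  cycle 2 → 2: weight = 4, length = 1, mean = 4/1 ≈ 4.000
  cycle 0 → 1 → 0: weight = 13, length = 2, mean = 13/2 ≈ 6.500
  cycle 0 → 2 → 0: weight = 15, length = 2, mean = 15/2 ≈ 7.500
  cycle 1 → 0 → 1: weight = 13, length = 2, mean = 13/2 ≈ 6.500
Minimum mean = 4.000, attained e.g. along the cycle 0 → 0 with weight 4 and length 1. So λ(A) = 4/1 = 4.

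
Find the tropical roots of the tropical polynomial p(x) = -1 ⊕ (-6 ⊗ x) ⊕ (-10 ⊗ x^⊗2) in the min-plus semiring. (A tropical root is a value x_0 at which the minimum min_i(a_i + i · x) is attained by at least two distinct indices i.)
Roots: {4, 5}

Each tropical root is a break point of the lower envelope of the lines y = a_i + i · x (there are 3 lines, with slopes 0, 1, ..., 2). Only the lines that attain the minimum somewhere contribute to roots; other lines are dominated. Here the surviving (envelope) indices are i = 2, i = 1, i = 0.
Intersections between consecutive envelope lines give the roots: for adjacent envelope indices i < j the intersection is x = (a_i − a_j) / (j − i). Reading off the sorted break points: {4, 5}.
Verification: at each break x_0, at least two indices attain the minimum of min_i(a_i + i · x_0).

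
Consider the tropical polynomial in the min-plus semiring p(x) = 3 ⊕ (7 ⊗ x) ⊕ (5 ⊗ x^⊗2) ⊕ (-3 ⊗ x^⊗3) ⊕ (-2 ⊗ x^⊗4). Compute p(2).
p(2) = 3

A tropical monomial a ⊗ x^⊗i evaluates to a + i · x. Evaluating each term at x = 2:
  Term 0 contributes 3 + 0 · 2 = 3
  Term 1 contributes 7 + 1 · 2 = 9
  Term 2 contributes 5 + 2 · 2 = 9
  Term 3 contributes -3 + 3 · 2 = 3
  Term 4 contributes -2 + 4 · 2 = 6
p(2) = ⊕ of these = min[3, 9, 9, 3, 6] = 3.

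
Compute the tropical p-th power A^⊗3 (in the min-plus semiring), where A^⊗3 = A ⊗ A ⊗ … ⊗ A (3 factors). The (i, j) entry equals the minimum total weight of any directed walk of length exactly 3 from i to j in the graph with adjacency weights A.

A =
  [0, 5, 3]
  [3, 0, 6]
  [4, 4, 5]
A^⊗3 =
  [0, 5, 3]
  [3, 0, 6]
  [4, 4, 7]

Each entry (A^⊗3)_ij equals the minimum over all length-3 walks i = v_0 → v_1 → … → v_3 = j of Σ_t A[v_t][v_{t+1}]. For example, for (i, j) = (0, 2) we minimise over 9 possible intermediate vertex sequences; the minimum is 3, attained along the walk 0 → 0 → 0 → 2.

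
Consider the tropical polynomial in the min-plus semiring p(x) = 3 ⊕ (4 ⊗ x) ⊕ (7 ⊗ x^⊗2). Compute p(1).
p(1) = 3

A tropical monomial a ⊗ x^⊗i evaluates to a + i · x. Evaluating each term at x = 1:
  Term 0 contributes 3 + 0 · 1 = 3
  Term 1 contributes 4 + 1 · 1 = 5
  Term 2 contributes 7 + 2 · 1 = 9
p(1) = ⊕ of these = min[3, 5, 9] = 3.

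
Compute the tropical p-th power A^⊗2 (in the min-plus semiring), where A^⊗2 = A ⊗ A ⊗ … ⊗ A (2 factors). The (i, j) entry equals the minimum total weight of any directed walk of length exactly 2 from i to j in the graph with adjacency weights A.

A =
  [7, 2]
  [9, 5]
A^⊗2 =
  [11, 7]
  [14, 10]

Each entry (A^⊗2)_ij equals the minimum over all length-2 walks i = v_0 → v_1 → … → v_2 = j of Σ_t A[v_t][v_{t+1}]. For example, for (i, j) = (0, 1) we minimise over 2 possible intermediate vertex sequences; the minimum is 7, attained along the walk 0 → 1 → 1.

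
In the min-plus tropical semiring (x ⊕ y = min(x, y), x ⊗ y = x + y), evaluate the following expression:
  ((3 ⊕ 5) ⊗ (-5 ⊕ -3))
((3 ⊕ 5) ⊗ (-5 ⊕ -3)) = -2

Expand innermost to outermost. Recall ⊕ takes the minimum of its arguments and ⊗ takes their sum. Working out the expression ((3 ⊕ 5) ⊗ (-5 ⊕ -3)) gives -2.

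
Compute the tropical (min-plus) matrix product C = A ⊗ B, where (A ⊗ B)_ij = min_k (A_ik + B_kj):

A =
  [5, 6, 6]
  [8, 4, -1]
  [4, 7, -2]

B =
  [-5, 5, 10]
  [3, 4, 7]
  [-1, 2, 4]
A ⊗ B =
  [0, 8, 10]
  [-2, 1, 3]
  [-3, 0, 2]

Apply the min-plus product entry-by-entry:
  C[0][0] = min over k of (A[0][0] + B[0][0] = 5 + -5 = 0, A[0][1] + B[1][0] = 6 + 3 = 9, A[0][2] + B[2][0] = 6 + -1 = 5) = 0 (attained at k = 0)
  C[0][1] = min over k of (A[0][0] + B[0][1] = 5 + 5 = 10, A[0][1] + B[1][1] = 6 + 4 = 10, A[0][2] + B[2][1] = 6 + 2 = 8) = 8 (attained at k = 2)
  C[0][2] = min over k of (A[0][0] + B[0][2] = 5 + 10 = 15, A[0][1] + B[1][2] = 6 + 7 = 13, A[0][2] + B[2][2] = 6 + 4 = 10) = 10 (attained at k = 2)
  C[1][0] = min over k of (A[1][0] + B[0][0] = 8 + -5 = 3, A[1][1] + B[1][0] = 4 + 3 = 7, A[1][2] + B[2][0] = -1 + -1 = -2) = -2 (attained at k = 2)
  C[1][1] = min over k of (A[1][0] + B[0][1] = 8 + 5 = 13, A[1][1] + B[1][1] = 4 + 4 = 8, A[1][2] + B[2][1] = -1 + 2 = 1) = 1 (attained at k = 2)
  C[1][2] = min over k of (A[1][0] + B[0][2] = 8 + 10 = 18, A[1][1] + B[1][2] = 4 + 7 = 11, A[1][2] + B[2][2] = -1 + 4 = 3) = 3 (attained at k = 2)
  C[2][0] = min over k of (A[2][0] + B[0][0] = 4 + -5 = -1, A[2][1] + B[1][0] = 7 + 3 = 10, A[2][2] + B[2][0] = -2 + -1 = -3) = -3 (attained at k = 2)
  C[2][1] = min over k of (A[2][0] + B[0][1] = 4 + 5 = 9, A[2][1] + B[1][1] = 7 + 4 = 11, A[2][2] + B[2][1] = -2 + 2 = 0) = 0 (attained at k = 2)
  C[2][2] = min over k of (A[2][0] + B[0][2] = 4 + 10 = 14, A[2][1] + B[1][2] = 7 + 7 = 14, A[2][2] + B[2][2] = -2 + 4 = 2) = 2 (attained at k = 2)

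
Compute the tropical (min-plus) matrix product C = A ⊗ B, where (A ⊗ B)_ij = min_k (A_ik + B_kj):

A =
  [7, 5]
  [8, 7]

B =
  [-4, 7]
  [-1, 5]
A ⊗ B =
  [3, 10]
  [4, 12]

Apply the min-plus product entry-by-entry:
  C[0][0] = min over k of (A[0][0] + B[0][0] = 7 + -4 = 3, A[0][1] + B[1][0] = 5 + -1 = 4) = 3 (attained at k = 0)
  C[0][1] = min over k of (A[0][0] + B[0][1] = 7 + 7 = 14, A[0][1] + B[1][1] = 5 + 5 = 10) = 10 (attained at k = 1)
  C[1][0] = min over k of (A[1][0] + B[0][0] = 8 + -4 = 4, A[1][1] + B[1][0] = 7 + -1 = 6) = 4 (attained at k = 0)
  C[1][1] = min over k of (A[1][0] + B[0][1] = 8 + 7 = 15, A[1][1] + B[1][1] = 7 + 5 = 12) = 12 (attained at k = 1)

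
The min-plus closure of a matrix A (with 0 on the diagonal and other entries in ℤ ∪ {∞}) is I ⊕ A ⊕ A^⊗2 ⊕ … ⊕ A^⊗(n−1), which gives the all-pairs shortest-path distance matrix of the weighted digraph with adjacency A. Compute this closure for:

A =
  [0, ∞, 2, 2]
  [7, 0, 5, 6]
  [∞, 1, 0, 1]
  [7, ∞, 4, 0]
Closure =
  [0, 3, 2, 2]
  [7, 0, 5, 6]
  [8, 1, 0, 1]
  [7, 5, 4, 0]

This is the Floyd-Warshall all-pairs shortest-path computation. For each intermediate vertex k = 0, 1, …, 3, update dist[i][j] ← min(dist[i][j], dist[i][k] + dist[k][j]). The final matrix gives, for each (i, j), the minimum total weight of any directed path from i to j (possibly empty when i = j).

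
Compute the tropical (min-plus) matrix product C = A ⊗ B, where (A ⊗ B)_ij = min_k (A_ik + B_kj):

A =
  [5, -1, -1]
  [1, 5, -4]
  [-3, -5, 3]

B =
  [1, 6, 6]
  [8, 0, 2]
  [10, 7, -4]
A ⊗ B =
  [6, -1, -5]
  [2, 3, -8]
  [-2, -5, -3]

Apply the min-plus product entry-by-entry:
  C[0][0] = min over k of (A[0][0] + B[0][0] = 5 + 1 = 6, A[0][1] + B[1][0] = -1 + 8 = 7, A[0][2] + B[2][0] = -1 + 10 = 9) = 6 (attained at k = 0)
  C[0][1] = min over k of (A[0][0] + B[0][1] = 5 + 6 = 11, A[0][1] + B[1][1] = -1 + 0 = -1, A[0][2] + B[2][1] = -1 + 7 = 6) = -1 (attained at k = 1)
  C[0][2] = min over k of (A[0][0] + B[0][2] = 5 + 6 = 11, A[0][1] + B[1][2] = -1 + 2 = 1, A[0][2] + B[2][2] = -1 + -4 = -5) = -5 (attained at k = 2)
  C[1][0] = min over k of (A[1][0] + B[0][0] = 1 + 1 = 2, A[1][1] + B[1][0] = 5 + 8 = 13, A[1][2] + B[2][0] = -4 + 10 = 6) = 2 (attained at k = 0)
  C[1][1] = min over k of (A[1][0] + B[0][1] = 1 + 6 = 7, A[1][1] + B[1][1] = 5 + 0 = 5, A[1][2] + B[2][1] = -4 + 7 = 3) = 3 (attained at k = 2)
  C[1][2] = min over k of (A[1][0] + B[0][2] = 1 + 6 = 7, A[1][1] + B[1][2] = 5 + 2 = 7, A[1][2] + B[2][2] = -4 + -4 = -8) = -8 (attained at k = 2)
  C[2][0] = min over k of (A[2][0] + B[0][0] = -3 + 1 = -2, A[2][1] + B[1][0] = -5 + 8 = 3, A[2][2] + B[2][0] = 3 + 10 = 13) = -2 (attained at k = 0)
  C[2][1] = min over k of (A[2][0] + B[0][1] = -3 + 6 = 3, A[2][1] + B[1][1] = -5 + 0 = -5, A[2][2] + B[2][1] = 3 + 7 = 10) = -5 (attained at k = 1)
  C[2][2] = min over k of (A[2][0] + B[0][2] = -3 + 6 = 3, A[2][1] + B[1][2] = -5 + 2 = -3, A[2][2] + B[2][2] = 3 + -4 = -1) = -3 (attained at k = 1)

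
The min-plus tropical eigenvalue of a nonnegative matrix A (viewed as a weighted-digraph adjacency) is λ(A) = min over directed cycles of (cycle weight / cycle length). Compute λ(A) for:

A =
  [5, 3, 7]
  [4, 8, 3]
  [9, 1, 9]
λ(A) = 2

Enumerate directed cycles and compute their means (weight / length). Sample:
  cycle 0 → 0: weight = 5, length = 1, mean = 5/1 ≈ 5.000
  cycle 1 → 1: weight = 8, length = 1, mean = 8/1 ≈ 8.000
  cycle 2 → 2: weight = 9, length = 1, mean = 9/1 ≈ 9.000
  cycle 0 → 1 → 0: weight = 7, length = 2, mean = 7/2 ≈ 3.500
  cycle 0 → 2 → 0: weight = 16, length = 2, mean = 16/2 ≈ 8.000
  cycle 1 → 0 → 1: weight = 7, length = 2, mean = 7/2 ≈ 3.500
Minimum mean = 2.000, attained e.g. along the cycle 1 → 2 → 1 with weight 4 and length 2. So λ(A) = 4/2 = 2.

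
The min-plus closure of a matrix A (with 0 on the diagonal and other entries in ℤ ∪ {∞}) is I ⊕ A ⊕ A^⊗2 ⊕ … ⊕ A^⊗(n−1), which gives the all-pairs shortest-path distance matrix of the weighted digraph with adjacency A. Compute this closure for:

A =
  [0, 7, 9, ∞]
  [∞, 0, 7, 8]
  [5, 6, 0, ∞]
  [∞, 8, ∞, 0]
Closure =
  [0, 7, 9, 15]
  [12, 0, 7, 8]
  [5, 6, 0, 14]
  [20, 8, 15, 0]

This is the Floyd-Warshall all-pairs shortest-path computation. For each intermediate vertex k = 0, 1, …, 3, update dist[i][j] ← min(dist[i][j], dist[i][k] + dist[k][j]). The final matrix gives, for each (i, j), the minimum total weight of any directed path from i to j (possibly empty when i = j).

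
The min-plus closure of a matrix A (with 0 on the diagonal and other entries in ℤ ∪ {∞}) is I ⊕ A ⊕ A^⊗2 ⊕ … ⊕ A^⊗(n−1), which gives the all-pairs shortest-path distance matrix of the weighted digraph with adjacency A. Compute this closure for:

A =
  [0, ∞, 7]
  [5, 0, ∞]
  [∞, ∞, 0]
Closure =
  [0, ∞, 7]
  [5, 0, 12]
  [∞, ∞, 0]

This is the Floyd-Warshall all-pairs shortest-path computation. For each intermediate vertex k = 0, 1, …, 2, update dist[i][j] ← min(dist[i][j], dist[i][k] + dist[k][j]). The final matrix gives, for each (i, j), the minimum total weight of any directed path from i to j (possibly empty when i = j).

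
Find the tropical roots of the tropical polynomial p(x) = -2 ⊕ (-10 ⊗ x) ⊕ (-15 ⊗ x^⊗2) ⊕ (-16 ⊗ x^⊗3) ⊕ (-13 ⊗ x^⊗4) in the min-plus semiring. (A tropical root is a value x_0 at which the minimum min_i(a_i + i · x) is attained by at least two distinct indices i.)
Roots: {-3, 1, 5, 8}

Each tropical root is a break point of the lower envelope of the lines y = a_i + i · x (there are 5 lines, with slopes 0, 1, ..., 4). Only the lines that attain the minimum somewhere contribute to roots; other lines are dominated. Here the surviving (envelope) indices are i = 4, i = 3, i = 2, i = 1, i = 0.
Intersections between consecutive envelope lines give the roots: for adjacent envelope indices i < j the intersection is x = (a_i − a_j) / (j − i). Reading off the sorted break points: {-3, 1, 5, 8}.
Verification: at each break x_0, at least two indices attain the minimum of min_i(a_i + i · x_0).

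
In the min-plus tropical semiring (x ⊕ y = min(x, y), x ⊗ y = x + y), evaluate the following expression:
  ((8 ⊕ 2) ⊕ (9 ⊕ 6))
((8 ⊕ 2) ⊕ (9 ⊕ 6)) = 2

Expand innermost to outermost. Recall ⊕ takes the minimum of its arguments and ⊗ takes their sum. Working out the expression ((8 ⊕ 2) ⊕ (9 ⊕ 6)) gives 2.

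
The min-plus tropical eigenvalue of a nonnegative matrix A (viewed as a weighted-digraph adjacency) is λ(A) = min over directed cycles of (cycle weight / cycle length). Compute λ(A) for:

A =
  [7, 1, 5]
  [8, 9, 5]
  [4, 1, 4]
λ(A) = 3

Enumerate directed cycles and compute their means (weight / length). Sample:
  cycle 0 → 0: weight = 7, length = 1, mean = 7/1 ≈ 7.000
  cycle 1 → 1: weight = 9, length = 1, mean = 9/1 ≈ 9.000
  cycle 2 → 2: weight = 4, length = 1, mean = 4/1 ≈ 4.000
  cycle 0 → 1 → 0: weight = 9, length = 2, mean = 9/2 ≈ 4.500
  cycle 0 → 2 → 0: weight = 9, length = 2, mean = 9/2 ≈ 4.500
  cycle 1 → 0 → 1: weight = 9, length = 2, mean = 9/2 ≈ 4.500
Minimum mean = 3.000, attained e.g. along the cycle 1 → 2 → 1 with weight 6 and length 2. So λ(A) = 6/2 = 3.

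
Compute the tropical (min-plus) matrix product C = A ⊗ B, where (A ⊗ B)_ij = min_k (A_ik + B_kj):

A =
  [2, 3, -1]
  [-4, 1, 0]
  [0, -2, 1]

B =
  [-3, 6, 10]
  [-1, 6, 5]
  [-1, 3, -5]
A ⊗ B =
  [-2, 2, -6]
  [-7, 2, -5]
  [-3, 4, -4]

Apply the min-plus product entry-by-entry:
  C[0][0] = min over k of (A[0][0] + B[0][0] = 2 + -3 = -1, A[0][1] + B[1][0] = 3 + -1 = 2, A[0][2] + B[2][0] = -1 + -1 = -2) = -2 (attained at k = 2)
  C[0][1] = min over k of (A[0][0] + B[0][1] = 2 + 6 = 8, A[0][1] + B[1][1] = 3 + 6 = 9, A[0][2] + B[2][1] = -1 + 3 = 2) = 2 (attained at k = 2)
  C[0][2] = min over k of (A[0][0] + B[0][2] = 2 + 10 = 12, A[0][1] + B[1][2] = 3 + 5 = 8, A[0][2] + B[2][2] = -1 + -5 = -6) = -6 (attained at k = 2)
  C[1][0] = min over k of (A[1][0] + B[0][0] = -4 + -3 = -7, A[1][1] + B[1][0] = 1 + -1 = 0, A[1][2] + B[2][0] = 0 + -1 = -1) = -7 (attained at k = 0)
  C[1][1] = min over k of (A[1][0] + B[0][1] = -4 + 6 = 2, A[1][1] + B[1][1] = 1 + 6 = 7, A[1][2] + B[2][1] = 0 + 3 = 3) = 2 (attained at k = 0)
  C[1][2] = min over k of (A[1][0] + B[0][2] = -4 + 10 = 6, A[1][1] + B[1][2] = 1 + 5 = 6, A[1][2] + B[2][2] = 0 + -5 = -5) = -5 (attained at k = 2)
  C[2][0] = min over k of (A[2][0] + B[0][0] = 0 + -3 = -3, A[2][1] + B[1][0] = -2 + -1 = -3, A[2][2] + B[2][0] = 1 + -1 = 0) = -3 (attained at k = 0)
  C[2][1] = min over k of (A[2][0] + B[0][1] = 0 + 6 = 6, A[2][1] + B[1][1] = -2 + 6 = 4, A[2][2] + B[2][1] = 1 + 3 = 4) = 4 (attained at k = 1)
  C[2][2] = min over k of (A[2][0] + B[0][2] = 0 + 10 = 10, A[2][1] + B[1][2] = -2 + 5 = 3, A[2][2] + B[2][2] = 1 + -5 = -4) = -4 (attained at k = 2)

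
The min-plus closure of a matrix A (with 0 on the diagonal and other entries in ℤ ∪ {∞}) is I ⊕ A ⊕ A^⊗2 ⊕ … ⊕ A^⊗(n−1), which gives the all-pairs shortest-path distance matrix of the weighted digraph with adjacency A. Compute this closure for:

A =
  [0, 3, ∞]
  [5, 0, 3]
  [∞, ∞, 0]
Closure =
  [0, 3, 6]
  [5, 0, 3]
  [∞, ∞, 0]

This is the Floyd-Warshall all-pairs shortest-path computation. For each intermediate vertex k = 0, 1, …, 2, update dist[i][j] ← min(dist[i][j], dist[i][k] + dist[k][j]). The final matrix gives, for each (i, j), the minimum total weight of any directed path from i to j (possibly empty when i = j).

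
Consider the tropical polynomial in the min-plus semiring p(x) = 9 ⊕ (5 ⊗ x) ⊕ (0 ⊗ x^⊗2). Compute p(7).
p(7) = 9

A tropical monomial a ⊗ x^⊗i evaluates to a + i · x. Evaluating each term at x = 7:
  Term 0 contributes 9 + 0 · 7 = 9
  Term 1 contributes 5 + 1 · 7 = 12
  Term 2 contributes 0 + 2 · 7 = 14
p(7) = ⊕ of these = min[9, 12, 14] = 9.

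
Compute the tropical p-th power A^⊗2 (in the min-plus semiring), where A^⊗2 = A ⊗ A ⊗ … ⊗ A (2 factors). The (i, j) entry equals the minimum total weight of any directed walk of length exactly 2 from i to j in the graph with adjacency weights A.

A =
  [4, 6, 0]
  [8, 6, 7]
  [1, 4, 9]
A^⊗2 =
  [1, 4, 4]
  [8, 11, 8]
  [5, 7, 1]

Each entry (A^⊗2)_ij equals the minimum over all length-2 walks i = v_0 → v_1 → … → v_2 = j of Σ_t A[v_t][v_{t+1}]. For example, for (i, j) = (0, 2) we minimise over 3 possible intermediate vertex sequences; the minimum is 4, attained along the walk 0 → 0 → 2.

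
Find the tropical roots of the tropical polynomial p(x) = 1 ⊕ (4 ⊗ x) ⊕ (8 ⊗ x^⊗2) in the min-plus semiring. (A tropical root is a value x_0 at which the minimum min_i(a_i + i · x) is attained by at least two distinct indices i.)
Roots: {-4, -3}

Each tropical root is a break point of the lower envelope of the lines y = a_i + i · x (there are 3 lines, with slopes 0, 1, ..., 2). Only the lines that attain the minimum somewhere contribute to roots; other lines are dominated. Here the surviving (envelope) indices are i = 2, i = 1, i = 0.
Intersections between consecutive envelope lines give the roots: for adjacent envelope indices i < j the intersection is x = (a_i − a_j) / (j − i). Reading off the sorted break points: {-4, -3}.
Verification: at each break x_0, at least two indices attain the minimum of min_i(a_i + i · x_0).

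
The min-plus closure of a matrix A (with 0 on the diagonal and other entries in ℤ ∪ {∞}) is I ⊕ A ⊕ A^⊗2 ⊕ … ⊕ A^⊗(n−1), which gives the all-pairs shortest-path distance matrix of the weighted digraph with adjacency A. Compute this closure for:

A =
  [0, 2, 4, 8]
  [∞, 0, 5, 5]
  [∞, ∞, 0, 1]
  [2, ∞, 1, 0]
Closure =
  [0, 2, 4, 5]
  [7, 0, 5, 5]
  [3, 5, 0, 1]
  [2, 4, 1, 0]

This is the Floyd-Warshall all-pairs shortest-path computation. For each intermediate vertex k = 0, 1, …, 3, update dist[i][j] ← min(dist[i][j], dist[i][k] + dist[k][j]). The final matrix gives, for each (i, j), the minimum total weight of any directed path from i to j (possibly empty when i = j).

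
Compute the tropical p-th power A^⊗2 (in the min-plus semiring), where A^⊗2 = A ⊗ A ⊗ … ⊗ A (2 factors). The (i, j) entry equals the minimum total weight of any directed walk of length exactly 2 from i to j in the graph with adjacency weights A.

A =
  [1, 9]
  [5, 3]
A^⊗2 =
  [2, 10]
  [6, 6]

Each entry (A^⊗2)_ij equals the minimum over all length-2 walks i = v_0 → v_1 → … → v_2 = j of Σ_t A[v_t][v_{t+1}]. For example, for (i, j) = (0, 1) we minimise over 2 possible intermediate vertex sequences; the minimum is 10, attained along the walk 0 → 0 → 1.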